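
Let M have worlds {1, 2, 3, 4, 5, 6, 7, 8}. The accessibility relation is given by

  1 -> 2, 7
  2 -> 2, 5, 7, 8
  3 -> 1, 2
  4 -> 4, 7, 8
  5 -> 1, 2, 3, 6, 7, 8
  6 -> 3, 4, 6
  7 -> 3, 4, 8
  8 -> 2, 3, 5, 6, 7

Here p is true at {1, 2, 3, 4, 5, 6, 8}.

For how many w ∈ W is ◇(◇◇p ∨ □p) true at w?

1: successors {2, 7}; ◇◇p ∨ □p there: 2:T, 7:T. ✓
2: successors {2, 5, 7, 8}; ◇◇p ∨ □p there: 2:T, 5:T, 7:T, 8:T. ✓
3: successors {1, 2}; ◇◇p ∨ □p there: 1:T, 2:T. ✓
4: successors {4, 7, 8}; ◇◇p ∨ □p there: 4:T, 7:T, 8:T. ✓
5: successors {1, 2, 3, 6, 7, 8}; ◇◇p ∨ □p there: 1:T, 2:T, 3:T, 6:T, 7:T, 8:T. ✓
6: successors {3, 4, 6}; ◇◇p ∨ □p there: 3:T, 4:T, 6:T. ✓
7: successors {3, 4, 8}; ◇◇p ∨ □p there: 3:T, 4:T, 8:T. ✓
8: successors {2, 3, 5, 6, 7}; ◇◇p ∨ □p there: 2:T, 3:T, 5:T, 6:T, 7:T. ✓
Satisfying worlds: {1, 2, 3, 4, 5, 6, 7, 8}.

8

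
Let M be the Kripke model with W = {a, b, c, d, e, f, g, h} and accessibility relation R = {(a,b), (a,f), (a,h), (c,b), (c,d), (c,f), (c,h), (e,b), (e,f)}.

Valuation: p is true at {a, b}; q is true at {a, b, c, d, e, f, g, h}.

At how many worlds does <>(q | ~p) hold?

3

a: successors {b, f, h}; q | ~p there: b:T, f:T, h:T. ✓
b: no successors, so <>(q | ~p) fails. ✗
c: successors {b, d, f, h}; q | ~p there: b:T, d:T, f:T, h:T. ✓
d: no successors, so <>(q | ~p) fails. ✗
e: successors {b, f}; q | ~p there: b:T, f:T. ✓
f: no successors, so <>(q | ~p) fails. ✗
g: no successors, so <>(q | ~p) fails. ✗
h: no successors, so <>(q | ~p) fails. ✗
Satisfying worlds: {a, c, e}.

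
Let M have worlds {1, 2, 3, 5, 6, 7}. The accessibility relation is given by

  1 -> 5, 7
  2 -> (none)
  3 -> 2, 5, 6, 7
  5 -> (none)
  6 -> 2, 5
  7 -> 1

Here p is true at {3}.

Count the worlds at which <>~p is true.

1: successors {5, 7}; ~p there: 5:T, 7:T. ✓
2: no successors, so <>~p fails. ✗
3: successors {2, 5, 6, 7}; ~p there: 2:T, 5:T, 6:T, 7:T. ✓
5: no successors, so <>~p fails. ✗
6: successors {2, 5}; ~p there: 2:T, 5:T. ✓
7: successors {1}; ~p there: 1:T. ✓
Satisfying worlds: {1, 3, 6, 7}.

4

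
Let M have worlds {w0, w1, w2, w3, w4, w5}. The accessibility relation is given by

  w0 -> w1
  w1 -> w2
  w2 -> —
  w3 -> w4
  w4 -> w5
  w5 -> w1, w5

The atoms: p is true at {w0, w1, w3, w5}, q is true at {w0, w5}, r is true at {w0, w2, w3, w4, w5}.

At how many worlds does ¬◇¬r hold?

4

w0: ◇¬r is T. ✗
w1: ◇¬r is F. ✓
w2: ◇¬r is F. ✓
w3: ◇¬r is F. ✓
w4: ◇¬r is F. ✓
w5: ◇¬r is T. ✗
Satisfying worlds: {w1, w2, w3, w4}.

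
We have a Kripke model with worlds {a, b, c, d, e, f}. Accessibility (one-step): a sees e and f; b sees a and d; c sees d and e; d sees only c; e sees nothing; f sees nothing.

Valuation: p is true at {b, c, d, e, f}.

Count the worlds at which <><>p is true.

3

a: successors {e, f}; <>p there: e:F, f:F. ✗
b: successors {a, d}; <>p there: a:T, d:T. ✓
c: successors {d, e}; <>p there: d:T, e:F. ✓
d: successors {c}; <>p there: c:T. ✓
e: no successors, so <><>p fails. ✗
f: no successors, so <><>p fails. ✗
Satisfying worlds: {b, c, d}.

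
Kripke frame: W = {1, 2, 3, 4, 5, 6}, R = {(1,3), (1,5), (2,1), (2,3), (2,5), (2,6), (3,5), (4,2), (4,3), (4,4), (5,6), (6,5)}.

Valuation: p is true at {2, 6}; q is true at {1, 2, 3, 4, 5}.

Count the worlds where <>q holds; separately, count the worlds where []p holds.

5 and 1

For <>q:
1: successors {3, 5}; q there: 3:T, 5:T. ✓
2: successors {1, 3, 5, 6}; q there: 1:T, 3:T, 5:T, 6:F. ✓
3: successors {5}; q there: 5:T. ✓
4: successors {2, 3, 4}; q there: 2:T, 3:T, 4:T. ✓
5: successors {6}; q there: 6:F. ✗
6: successors {5}; q there: 5:T. ✓
— 5 worlds.
For []p:
1: successors {3, 5}; p there: 3:F, 5:F. ✗
2: successors {1, 3, 5, 6}; p there: 1:F, 3:F, 5:F, 6:T. ✗
3: successors {5}; p there: 5:F. ✗
4: successors {2, 3, 4}; p there: 2:T, 3:F, 4:F. ✗
5: successors {6}; p there: 6:T. ✓
6: successors {5}; p there: 5:F. ✗
— 1 world.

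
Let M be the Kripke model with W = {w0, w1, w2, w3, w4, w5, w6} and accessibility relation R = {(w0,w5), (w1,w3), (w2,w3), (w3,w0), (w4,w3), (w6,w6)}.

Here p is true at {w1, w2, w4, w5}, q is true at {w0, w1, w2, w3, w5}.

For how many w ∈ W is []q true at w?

w0: successors {w5}; q there: w5:T. ✓
w1: successors {w3}; q there: w3:T. ✓
w2: successors {w3}; q there: w3:T. ✓
w3: successors {w0}; q there: w0:T. ✓
w4: successors {w3}; q there: w3:T. ✓
w5: no successors, so []q holds vacuously. ✓
w6: successors {w6}; q there: w6:F. ✗
Satisfying worlds: {w0, w1, w2, w3, w4, w5}.

6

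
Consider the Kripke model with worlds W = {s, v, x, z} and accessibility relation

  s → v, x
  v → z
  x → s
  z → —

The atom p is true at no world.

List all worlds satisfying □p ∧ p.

s: □p is F, p is F. ✗
v: □p is F, p is F. ✗
x: □p is F, p is F. ✗
z: □p is T, p is F. ✗

∅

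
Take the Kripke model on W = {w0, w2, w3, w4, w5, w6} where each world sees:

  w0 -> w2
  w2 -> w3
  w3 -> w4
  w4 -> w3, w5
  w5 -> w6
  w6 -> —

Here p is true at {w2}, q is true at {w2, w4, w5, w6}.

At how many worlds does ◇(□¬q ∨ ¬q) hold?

w0: successors {w2}; □¬q ∨ ¬q there: w2:T. ✓
w2: successors {w3}; □¬q ∨ ¬q there: w3:T. ✓
w3: successors {w4}; □¬q ∨ ¬q there: w4:F. ✗
w4: successors {w3, w5}; □¬q ∨ ¬q there: w3:T, w5:F. ✓
w5: successors {w6}; □¬q ∨ ¬q there: w6:T. ✓
w6: no successors, so ◇(□¬q ∨ ¬q) fails. ✗
Satisfying worlds: {w0, w2, w4, w5}.

4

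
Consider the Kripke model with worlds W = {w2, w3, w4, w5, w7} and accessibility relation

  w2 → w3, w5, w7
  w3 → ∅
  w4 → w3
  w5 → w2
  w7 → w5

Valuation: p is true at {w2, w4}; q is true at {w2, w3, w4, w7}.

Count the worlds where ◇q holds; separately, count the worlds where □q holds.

For ◇q:
w2: successors {w3, w5, w7}; q there: w3:T, w5:F, w7:T. ✓
w3: no successors, so ◇q fails. ✗
w4: successors {w3}; q there: w3:T. ✓
w5: successors {w2}; q there: w2:T. ✓
w7: successors {w5}; q there: w5:F. ✗
— 3 worlds.
For □q:
w2: successors {w3, w5, w7}; q there: w3:T, w5:F, w7:T. ✗
w3: no successors, so □q holds vacuously. ✓
w4: successors {w3}; q there: w3:T. ✓
w5: successors {w2}; q there: w2:T. ✓
w7: successors {w5}; q there: w5:F. ✗
— 3 worlds.

3 and 3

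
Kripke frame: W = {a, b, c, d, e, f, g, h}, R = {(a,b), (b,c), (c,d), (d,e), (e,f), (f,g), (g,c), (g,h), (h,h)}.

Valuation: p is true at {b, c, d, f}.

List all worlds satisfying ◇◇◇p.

{a, c, e, f}

a: successors {b}; ◇◇p there: b:T. ✓
b: successors {c}; ◇◇p there: c:F. ✗
c: successors {d}; ◇◇p there: d:T. ✓
d: successors {e}; ◇◇p there: e:F. ✗
e: successors {f}; ◇◇p there: f:T. ✓
f: successors {g}; ◇◇p there: g:T. ✓
g: successors {c, h}; ◇◇p there: c:F, h:F. ✗
h: successors {h}; ◇◇p there: h:F. ✗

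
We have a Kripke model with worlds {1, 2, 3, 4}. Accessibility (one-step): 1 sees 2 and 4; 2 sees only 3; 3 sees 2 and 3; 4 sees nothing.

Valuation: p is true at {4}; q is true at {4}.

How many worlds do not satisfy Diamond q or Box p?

2

1: Diamond q is T, Box p is F. ✓
2: Diamond q is F, Box p is F. ✗
3: Diamond q is F, Box p is F. ✗
4: Diamond q is F, Box p is T. ✓
Satisfying worlds: {1, 4}.
So Diamond q or Box p fails at the other 2 worlds.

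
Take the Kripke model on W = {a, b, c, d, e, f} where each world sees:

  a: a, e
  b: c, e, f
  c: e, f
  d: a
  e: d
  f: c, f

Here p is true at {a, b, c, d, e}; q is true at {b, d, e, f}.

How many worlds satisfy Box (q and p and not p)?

0

a: successors {a, e}; q and p and not p there: a:F, e:F. ✗
b: successors {c, e, f}; q and p and not p there: c:F, e:F, f:F. ✗
c: successors {e, f}; q and p and not p there: e:F, f:F. ✗
d: successors {a}; q and p and not p there: a:F. ✗
e: successors {d}; q and p and not p there: d:F. ✗
f: successors {c, f}; q and p and not p there: c:F, f:F. ✗
Satisfying worlds: ∅.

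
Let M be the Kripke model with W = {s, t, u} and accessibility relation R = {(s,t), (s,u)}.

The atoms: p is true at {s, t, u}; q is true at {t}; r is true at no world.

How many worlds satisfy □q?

s: successors {t, u}; q there: t:T, u:F. ✗
t: no successors, so □q holds vacuously. ✓
u: no successors, so □q holds vacuously. ✓
Satisfying worlds: {t, u}.

2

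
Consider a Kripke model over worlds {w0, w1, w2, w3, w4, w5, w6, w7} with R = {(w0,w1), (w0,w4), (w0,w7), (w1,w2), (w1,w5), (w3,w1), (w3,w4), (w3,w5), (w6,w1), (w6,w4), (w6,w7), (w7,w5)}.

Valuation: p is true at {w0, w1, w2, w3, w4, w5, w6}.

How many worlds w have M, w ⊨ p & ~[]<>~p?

4

w0: p is T, ~[]<>~p is T. ✓
w1: p is T, ~[]<>~p is T. ✓
w2: p is T, ~[]<>~p is F. ✗
w3: p is T, ~[]<>~p is T. ✓
w4: p is T, ~[]<>~p is F. ✗
w5: p is T, ~[]<>~p is F. ✗
w6: p is T, ~[]<>~p is T. ✓
w7: p is F, ~[]<>~p is T. ✗
Satisfying worlds: {w0, w1, w3, w6}.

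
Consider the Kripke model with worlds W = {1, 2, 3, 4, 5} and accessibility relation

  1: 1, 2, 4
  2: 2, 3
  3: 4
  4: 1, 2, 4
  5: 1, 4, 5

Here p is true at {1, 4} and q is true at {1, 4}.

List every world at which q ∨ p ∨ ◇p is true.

{1, 3, 4, 5}

1: q ∨ p is T, ◇p is T. ✓
2: q ∨ p is F, ◇p is F. ✗
3: q ∨ p is F, ◇p is T. ✓
4: q ∨ p is T, ◇p is T. ✓
5: q ∨ p is F, ◇p is T. ✓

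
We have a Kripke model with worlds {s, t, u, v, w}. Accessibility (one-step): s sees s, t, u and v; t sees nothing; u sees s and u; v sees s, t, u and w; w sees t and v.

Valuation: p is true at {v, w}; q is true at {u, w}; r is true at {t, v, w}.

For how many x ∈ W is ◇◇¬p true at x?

s: successors {s, t, u, v}; ◇¬p there: s:T, t:F, u:T, v:T. ✓
t: no successors, so ◇◇¬p fails. ✗
u: successors {s, u}; ◇¬p there: s:T, u:T. ✓
v: successors {s, t, u, w}; ◇¬p there: s:T, t:F, u:T, w:T. ✓
w: successors {t, v}; ◇¬p there: t:F, v:T. ✓
Satisfying worlds: {s, u, v, w}.

4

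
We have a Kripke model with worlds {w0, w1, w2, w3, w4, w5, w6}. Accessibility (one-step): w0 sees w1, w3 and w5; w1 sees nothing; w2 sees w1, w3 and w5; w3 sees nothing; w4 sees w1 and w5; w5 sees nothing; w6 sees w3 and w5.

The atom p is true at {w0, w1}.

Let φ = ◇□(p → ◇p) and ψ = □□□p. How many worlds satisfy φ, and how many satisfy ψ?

For ◇□(p → ◇p):
w0: successors {w1, w3, w5}; □(p → ◇p) there: w1:T, w3:T, w5:T. ✓
w1: no successors, so ◇□(p → ◇p) fails. ✗
w2: successors {w1, w3, w5}; □(p → ◇p) there: w1:T, w3:T, w5:T. ✓
w3: no successors, so ◇□(p → ◇p) fails. ✗
w4: successors {w1, w5}; □(p → ◇p) there: w1:T, w5:T. ✓
w5: no successors, so ◇□(p → ◇p) fails. ✗
w6: successors {w3, w5}; □(p → ◇p) there: w3:T, w5:T. ✓
— 4 worlds.
For □□□p:
w0: successors {w1, w3, w5}; □□p there: w1:T, w3:T, w5:T. ✓
w1: no successors, so □□□p holds vacuously. ✓
w2: successors {w1, w3, w5}; □□p there: w1:T, w3:T, w5:T. ✓
w3: no successors, so □□□p holds vacuously. ✓
w4: successors {w1, w5}; □□p there: w1:T, w5:T. ✓
w5: no successors, so □□□p holds vacuously. ✓
w6: successors {w3, w5}; □□p there: w3:T, w5:T. ✓
— 7 worlds.

4 and 7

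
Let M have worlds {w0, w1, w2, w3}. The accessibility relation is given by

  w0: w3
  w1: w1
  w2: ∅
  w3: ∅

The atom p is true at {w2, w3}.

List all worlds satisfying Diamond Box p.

{w0}

w0: successors {w3}; Box p there: w3:T. ✓
w1: successors {w1}; Box p there: w1:F. ✗
w2: no successors, so Diamond Box p fails. ✗
w3: no successors, so Diamond Box p fails. ✗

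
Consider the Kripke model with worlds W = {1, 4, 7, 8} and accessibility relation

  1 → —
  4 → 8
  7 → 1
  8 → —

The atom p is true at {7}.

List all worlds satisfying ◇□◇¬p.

{4, 7}

1: no successors, so ◇□◇¬p fails. ✗
4: successors {8}; □◇¬p there: 8:T. ✓
7: successors {1}; □◇¬p there: 1:T. ✓
8: no successors, so ◇□◇¬p fails. ✗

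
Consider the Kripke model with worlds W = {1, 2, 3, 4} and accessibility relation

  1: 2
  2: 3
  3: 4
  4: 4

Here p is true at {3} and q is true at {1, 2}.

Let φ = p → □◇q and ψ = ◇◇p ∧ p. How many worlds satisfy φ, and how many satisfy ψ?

For p → □◇q:
1: p is F, □◇q is F. ✓
2: p is F, □◇q is F. ✓
3: p is T, □◇q is F. ✗
4: p is F, □◇q is F. ✓
— 3 worlds.
For ◇◇p ∧ p:
1: ◇◇p is T, p is F. ✗
2: ◇◇p is F, p is F. ✗
3: ◇◇p is F, p is T. ✗
4: ◇◇p is F, p is F. ✗
— 0 worlds.

3 and 0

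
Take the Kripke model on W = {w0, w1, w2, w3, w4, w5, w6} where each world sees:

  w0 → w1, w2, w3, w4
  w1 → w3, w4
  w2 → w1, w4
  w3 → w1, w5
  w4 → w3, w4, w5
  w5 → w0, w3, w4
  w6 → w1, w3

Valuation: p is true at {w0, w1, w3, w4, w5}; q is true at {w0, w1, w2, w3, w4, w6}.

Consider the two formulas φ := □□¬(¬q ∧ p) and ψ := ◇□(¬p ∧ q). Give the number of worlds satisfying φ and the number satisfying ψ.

For □□¬(¬q ∧ p):
w0: successors {w1, w2, w3, w4}; □¬(¬q ∧ p) there: w1:T, w2:T, w3:F, w4:F. ✗
w1: successors {w3, w4}; □¬(¬q ∧ p) there: w3:F, w4:F. ✗
w2: successors {w1, w4}; □¬(¬q ∧ p) there: w1:T, w4:F. ✗
w3: successors {w1, w5}; □¬(¬q ∧ p) there: w1:T, w5:T. ✓
w4: successors {w3, w4, w5}; □¬(¬q ∧ p) there: w3:F, w4:F, w5:T. ✗
w5: successors {w0, w3, w4}; □¬(¬q ∧ p) there: w0:T, w3:F, w4:F. ✗
w6: successors {w1, w3}; □¬(¬q ∧ p) there: w1:T, w3:F. ✗
— 1 world.
For ◇□(¬p ∧ q):
w0: successors {w1, w2, w3, w4}; □(¬p ∧ q) there: w1:F, w2:F, w3:F, w4:F. ✗
w1: successors {w3, w4}; □(¬p ∧ q) there: w3:F, w4:F. ✗
w2: successors {w1, w4}; □(¬p ∧ q) there: w1:F, w4:F. ✗
w3: successors {w1, w5}; □(¬p ∧ q) there: w1:F, w5:F. ✗
w4: successors {w3, w4, w5}; □(¬p ∧ q) there: w3:F, w4:F, w5:F. ✗
w5: successors {w0, w3, w4}; □(¬p ∧ q) there: w0:F, w3:F, w4:F. ✗
w6: successors {w1, w3}; □(¬p ∧ q) there: w1:F, w3:F. ✗
— 0 worlds.

1 and 0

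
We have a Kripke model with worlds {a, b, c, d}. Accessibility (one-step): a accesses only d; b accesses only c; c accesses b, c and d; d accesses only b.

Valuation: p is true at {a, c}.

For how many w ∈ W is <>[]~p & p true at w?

2

a: <>[]~p is T, p is T. ✓
b: <>[]~p is F, p is F. ✗
c: <>[]~p is T, p is T. ✓
d: <>[]~p is F, p is F. ✗
Satisfying worlds: {a, c}.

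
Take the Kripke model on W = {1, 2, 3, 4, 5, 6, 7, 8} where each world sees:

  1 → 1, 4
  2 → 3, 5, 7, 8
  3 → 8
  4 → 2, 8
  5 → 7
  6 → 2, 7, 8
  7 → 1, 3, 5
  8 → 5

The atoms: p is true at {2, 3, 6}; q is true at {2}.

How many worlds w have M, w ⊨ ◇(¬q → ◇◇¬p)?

1: successors {1, 4}; ¬q → ◇◇¬p there: 1:T, 4:T. ✓
2: successors {3, 5, 7, 8}; ¬q → ◇◇¬p there: 3:T, 5:T, 7:T, 8:T. ✓
3: successors {8}; ¬q → ◇◇¬p there: 8:T. ✓
4: successors {2, 8}; ¬q → ◇◇¬p there: 2:T, 8:T. ✓
5: successors {7}; ¬q → ◇◇¬p there: 7:T. ✓
6: successors {2, 7, 8}; ¬q → ◇◇¬p there: 2:T, 7:T, 8:T. ✓
7: successors {1, 3, 5}; ¬q → ◇◇¬p there: 1:T, 3:T, 5:T. ✓
8: successors {5}; ¬q → ◇◇¬p there: 5:T. ✓
Satisfying worlds: {1, 2, 3, 4, 5, 6, 7, 8}.

8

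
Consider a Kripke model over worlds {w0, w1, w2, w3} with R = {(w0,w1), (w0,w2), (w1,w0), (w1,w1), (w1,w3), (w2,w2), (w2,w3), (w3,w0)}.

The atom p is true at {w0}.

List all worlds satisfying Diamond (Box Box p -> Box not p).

w0: successors {w1, w2}; Box Box p -> Box not p there: w1:T, w2:T. ✓
w1: successors {w0, w1, w3}; Box Box p -> Box not p there: w0:T, w1:T, w3:T. ✓
w2: successors {w2, w3}; Box Box p -> Box not p there: w2:T, w3:T. ✓
w3: successors {w0}; Box Box p -> Box not p there: w0:T. ✓

{w0, w1, w2, w3}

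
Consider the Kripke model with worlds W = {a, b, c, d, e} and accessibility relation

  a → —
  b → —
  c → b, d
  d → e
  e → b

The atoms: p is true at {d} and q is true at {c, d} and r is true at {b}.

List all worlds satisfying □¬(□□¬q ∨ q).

{a, b}

a: no successors, so □¬(□□¬q ∨ q) holds vacuously. ✓
b: no successors, so □¬(□□¬q ∨ q) holds vacuously. ✓
c: successors {b, d}; ¬(□□¬q ∨ q) there: b:F, d:F. ✗
d: successors {e}; ¬(□□¬q ∨ q) there: e:F. ✗
e: successors {b}; ¬(□□¬q ∨ q) there: b:F. ✗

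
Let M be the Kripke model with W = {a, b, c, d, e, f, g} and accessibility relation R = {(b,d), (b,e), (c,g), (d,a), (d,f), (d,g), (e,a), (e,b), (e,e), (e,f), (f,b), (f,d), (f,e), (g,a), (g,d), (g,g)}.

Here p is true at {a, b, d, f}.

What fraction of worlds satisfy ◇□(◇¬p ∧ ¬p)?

a: no successors, so ◇□(◇¬p ∧ ¬p) fails. ✗
b: successors {d, e}; □(◇¬p ∧ ¬p) there: d:F, e:F. ✗
c: successors {g}; □(◇¬p ∧ ¬p) there: g:F. ✗
d: successors {a, f, g}; □(◇¬p ∧ ¬p) there: a:T, f:F, g:F. ✓
e: successors {a, b, e, f}; □(◇¬p ∧ ¬p) there: a:T, b:F, e:F, f:F. ✓
f: successors {b, d, e}; □(◇¬p ∧ ¬p) there: b:F, d:F, e:F. ✗
g: successors {a, d, g}; □(◇¬p ∧ ¬p) there: a:T, d:F, g:F. ✓
That's 3 of 7 worlds, so 3/7.

3/7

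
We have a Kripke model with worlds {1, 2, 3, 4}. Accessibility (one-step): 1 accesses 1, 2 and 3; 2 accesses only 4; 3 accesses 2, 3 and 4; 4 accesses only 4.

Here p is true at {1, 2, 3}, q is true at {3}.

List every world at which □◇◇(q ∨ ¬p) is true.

{1, 2, 3, 4}

1: successors {1, 2, 3}; ◇◇(q ∨ ¬p) there: 1:T, 2:T, 3:T. ✓
2: successors {4}; ◇◇(q ∨ ¬p) there: 4:T. ✓
3: successors {2, 3, 4}; ◇◇(q ∨ ¬p) there: 2:T, 3:T, 4:T. ✓
4: successors {4}; ◇◇(q ∨ ¬p) there: 4:T. ✓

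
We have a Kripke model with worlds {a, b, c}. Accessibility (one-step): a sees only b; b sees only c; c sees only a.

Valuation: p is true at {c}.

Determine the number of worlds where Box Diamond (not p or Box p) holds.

a: successors {b}; Diamond (not p or Box p) there: b:F. ✗
b: successors {c}; Diamond (not p or Box p) there: c:T. ✓
c: successors {a}; Diamond (not p or Box p) there: a:T. ✓
Satisfying worlds: {b, c}.

2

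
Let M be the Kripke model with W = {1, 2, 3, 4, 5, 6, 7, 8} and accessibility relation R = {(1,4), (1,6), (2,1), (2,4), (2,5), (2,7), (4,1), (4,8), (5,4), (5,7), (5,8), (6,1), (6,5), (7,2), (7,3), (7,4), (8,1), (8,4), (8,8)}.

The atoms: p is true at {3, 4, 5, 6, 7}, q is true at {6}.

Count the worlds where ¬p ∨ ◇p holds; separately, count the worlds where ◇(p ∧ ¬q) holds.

6 and 6

For ¬p ∨ ◇p:
1: ¬p is T, ◇p is T. ✓
2: ¬p is T, ◇p is T. ✓
3: ¬p is F, ◇p is F. ✗
4: ¬p is F, ◇p is F. ✗
5: ¬p is F, ◇p is T. ✓
6: ¬p is F, ◇p is T. ✓
7: ¬p is F, ◇p is T. ✓
8: ¬p is T, ◇p is T. ✓
— 6 worlds.
For ◇(p ∧ ¬q):
1: successors {4, 6}; p ∧ ¬q there: 4:T, 6:F. ✓
2: successors {1, 4, 5, 7}; p ∧ ¬q there: 1:F, 4:T, 5:T, 7:T. ✓
3: no successors, so ◇(p ∧ ¬q) fails. ✗
4: successors {1, 8}; p ∧ ¬q there: 1:F, 8:F. ✗
5: successors {4, 7, 8}; p ∧ ¬q there: 4:T, 7:T, 8:F. ✓
6: successors {1, 5}; p ∧ ¬q there: 1:F, 5:T. ✓
7: successors {2, 3, 4}; p ∧ ¬q there: 2:F, 3:T, 4:T. ✓
8: successors {1, 4, 8}; p ∧ ¬q there: 1:F, 4:T, 8:F. ✓
— 6 worlds.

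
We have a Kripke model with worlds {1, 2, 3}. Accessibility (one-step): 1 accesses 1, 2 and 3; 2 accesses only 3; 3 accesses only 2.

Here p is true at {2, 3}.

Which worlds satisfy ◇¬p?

1: successors {1, 2, 3}; ¬p there: 1:T, 2:F, 3:F. ✓
2: successors {3}; ¬p there: 3:F. ✗
3: successors {2}; ¬p there: 2:F. ✗

{1}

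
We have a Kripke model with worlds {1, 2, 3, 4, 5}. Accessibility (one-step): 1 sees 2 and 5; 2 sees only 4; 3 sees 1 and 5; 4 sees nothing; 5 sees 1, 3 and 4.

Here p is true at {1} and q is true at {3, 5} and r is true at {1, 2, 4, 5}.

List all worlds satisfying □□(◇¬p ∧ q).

1: successors {2, 5}; □(◇¬p ∧ q) there: 2:F, 5:F. ✗
2: successors {4}; □(◇¬p ∧ q) there: 4:T. ✓
3: successors {1, 5}; □(◇¬p ∧ q) there: 1:F, 5:F. ✗
4: no successors, so □□(◇¬p ∧ q) holds vacuously. ✓
5: successors {1, 3, 4}; □(◇¬p ∧ q) there: 1:F, 3:F, 4:T. ✗

{2, 4}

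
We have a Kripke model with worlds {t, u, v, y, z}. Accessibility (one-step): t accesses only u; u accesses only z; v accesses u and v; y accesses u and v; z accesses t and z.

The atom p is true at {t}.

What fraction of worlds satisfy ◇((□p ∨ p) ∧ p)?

t: successors {u}; (□p ∨ p) ∧ p there: u:F. ✗
u: successors {z}; (□p ∨ p) ∧ p there: z:F. ✗
v: successors {u, v}; (□p ∨ p) ∧ p there: u:F, v:F. ✗
y: successors {u, v}; (□p ∨ p) ∧ p there: u:F, v:F. ✗
z: successors {t, z}; (□p ∨ p) ∧ p there: t:T, z:F. ✓
That's 1 of 5 worlds, so 1/5.

1/5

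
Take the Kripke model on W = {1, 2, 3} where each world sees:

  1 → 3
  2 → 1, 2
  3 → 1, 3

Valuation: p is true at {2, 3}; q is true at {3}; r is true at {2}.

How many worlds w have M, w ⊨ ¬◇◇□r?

3

1: ◇◇□r is F. ✓
2: ◇◇□r is F. ✓
3: ◇◇□r is F. ✓
Satisfying worlds: {1, 2, 3}.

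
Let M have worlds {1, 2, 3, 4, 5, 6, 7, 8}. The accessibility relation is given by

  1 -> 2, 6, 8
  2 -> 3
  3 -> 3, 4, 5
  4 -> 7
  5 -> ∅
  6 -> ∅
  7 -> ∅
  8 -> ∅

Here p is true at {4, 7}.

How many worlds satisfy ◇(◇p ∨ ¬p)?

1: successors {2, 6, 8}; ◇p ∨ ¬p there: 2:T, 6:T, 8:T. ✓
2: successors {3}; ◇p ∨ ¬p there: 3:T. ✓
3: successors {3, 4, 5}; ◇p ∨ ¬p there: 3:T, 4:T, 5:T. ✓
4: successors {7}; ◇p ∨ ¬p there: 7:F. ✗
5: no successors, so ◇(◇p ∨ ¬p) fails. ✗
6: no successors, so ◇(◇p ∨ ¬p) fails. ✗
7: no successors, so ◇(◇p ∨ ¬p) fails. ✗
8: no successors, so ◇(◇p ∨ ¬p) fails. ✗
Satisfying worlds: {1, 2, 3}.

3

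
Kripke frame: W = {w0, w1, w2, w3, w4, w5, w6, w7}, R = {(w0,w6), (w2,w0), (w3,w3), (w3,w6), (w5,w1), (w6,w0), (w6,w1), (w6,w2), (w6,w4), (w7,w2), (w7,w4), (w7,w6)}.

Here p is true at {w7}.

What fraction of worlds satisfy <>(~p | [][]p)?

w0: successors {w6}; ~p | [][]p there: w6:T. ✓
w1: no successors, so <>(~p | [][]p) fails. ✗
w2: successors {w0}; ~p | [][]p there: w0:T. ✓
w3: successors {w3, w6}; ~p | [][]p there: w3:T, w6:T. ✓
w4: no successors, so <>(~p | [][]p) fails. ✗
w5: successors {w1}; ~p | [][]p there: w1:T. ✓
w6: successors {w0, w1, w2, w4}; ~p | [][]p there: w0:T, w1:T, w2:T, w4:T. ✓
w7: successors {w2, w4, w6}; ~p | [][]p there: w2:T, w4:T, w6:T. ✓
That's 6 of 8 worlds, so 6/8 = 3/4.

3/4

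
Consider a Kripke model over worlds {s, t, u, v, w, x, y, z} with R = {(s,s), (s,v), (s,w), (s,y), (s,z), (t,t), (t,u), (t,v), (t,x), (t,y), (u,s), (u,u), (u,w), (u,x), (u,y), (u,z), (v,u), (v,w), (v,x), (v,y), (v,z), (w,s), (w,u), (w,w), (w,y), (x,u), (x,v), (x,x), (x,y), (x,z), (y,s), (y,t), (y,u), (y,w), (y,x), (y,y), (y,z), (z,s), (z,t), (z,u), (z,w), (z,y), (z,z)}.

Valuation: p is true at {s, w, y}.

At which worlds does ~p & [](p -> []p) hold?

∅

s: ~p is F, [](p -> []p) is F. ✗
t: ~p is T, [](p -> []p) is F. ✗
u: ~p is T, [](p -> []p) is F. ✗
v: ~p is T, [](p -> []p) is F. ✗
w: ~p is F, [](p -> []p) is F. ✗
x: ~p is T, [](p -> []p) is F. ✗
y: ~p is F, [](p -> []p) is F. ✗
z: ~p is T, [](p -> []p) is F. ✗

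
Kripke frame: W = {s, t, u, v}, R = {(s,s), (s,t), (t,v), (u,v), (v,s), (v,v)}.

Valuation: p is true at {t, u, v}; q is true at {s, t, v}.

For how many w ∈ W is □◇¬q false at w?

4

s: successors {s, t}; ◇¬q there: s:F, t:F. ✗
t: successors {v}; ◇¬q there: v:F. ✗
u: successors {v}; ◇¬q there: v:F. ✗
v: successors {s, v}; ◇¬q there: s:F, v:F. ✗
Satisfying worlds: ∅.
So □◇¬q fails at the other 4 worlds.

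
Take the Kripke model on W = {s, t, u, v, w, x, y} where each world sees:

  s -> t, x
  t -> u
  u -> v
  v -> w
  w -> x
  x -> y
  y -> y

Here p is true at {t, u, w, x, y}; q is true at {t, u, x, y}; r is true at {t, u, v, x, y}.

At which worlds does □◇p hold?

{s, u, v, w, x, y}

s: successors {t, x}; ◇p there: t:T, x:T. ✓
t: successors {u}; ◇p there: u:F. ✗
u: successors {v}; ◇p there: v:T. ✓
v: successors {w}; ◇p there: w:T. ✓
w: successors {x}; ◇p there: x:T. ✓
x: successors {y}; ◇p there: y:T. ✓
y: successors {y}; ◇p there: y:T. ✓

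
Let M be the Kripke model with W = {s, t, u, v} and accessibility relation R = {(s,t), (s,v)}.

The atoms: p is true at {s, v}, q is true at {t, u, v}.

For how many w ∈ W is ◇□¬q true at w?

s: successors {t, v}; □¬q there: t:T, v:T. ✓
t: no successors, so ◇□¬q fails. ✗
u: no successors, so ◇□¬q fails. ✗
v: no successors, so ◇□¬q fails. ✗
Satisfying worlds: {s}.

1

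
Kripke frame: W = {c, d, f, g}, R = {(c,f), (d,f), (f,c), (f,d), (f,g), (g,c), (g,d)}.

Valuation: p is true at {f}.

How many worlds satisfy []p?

2

c: successors {f}; p there: f:T. ✓
d: successors {f}; p there: f:T. ✓
f: successors {c, d, g}; p there: c:F, d:F, g:F. ✗
g: successors {c, d}; p there: c:F, d:F. ✗
Satisfying worlds: {c, d}.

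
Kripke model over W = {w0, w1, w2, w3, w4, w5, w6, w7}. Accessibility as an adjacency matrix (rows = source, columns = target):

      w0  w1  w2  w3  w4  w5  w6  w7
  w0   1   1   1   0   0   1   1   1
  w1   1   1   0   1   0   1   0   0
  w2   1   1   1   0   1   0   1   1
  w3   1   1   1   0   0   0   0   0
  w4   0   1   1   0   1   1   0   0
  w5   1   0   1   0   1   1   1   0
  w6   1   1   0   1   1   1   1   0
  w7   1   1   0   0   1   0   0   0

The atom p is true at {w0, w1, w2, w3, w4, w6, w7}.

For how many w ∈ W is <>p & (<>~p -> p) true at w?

7

w0: <>p is T, <>~p -> p is T. ✓
w1: <>p is T, <>~p -> p is T. ✓
w2: <>p is T, <>~p -> p is T. ✓
w3: <>p is T, <>~p -> p is T. ✓
w4: <>p is T, <>~p -> p is T. ✓
w5: <>p is T, <>~p -> p is F. ✗
w6: <>p is T, <>~p -> p is T. ✓
w7: <>p is T, <>~p -> p is T. ✓
Satisfying worlds: {w0, w1, w2, w3, w4, w6, w7}.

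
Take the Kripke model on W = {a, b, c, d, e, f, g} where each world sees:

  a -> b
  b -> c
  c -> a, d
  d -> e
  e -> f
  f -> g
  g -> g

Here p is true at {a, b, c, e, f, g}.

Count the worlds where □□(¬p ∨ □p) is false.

1

a: successors {b}; □(¬p ∨ □p) there: b:F. ✗
b: successors {c}; □(¬p ∨ □p) there: c:T. ✓
c: successors {a, d}; □(¬p ∨ □p) there: a:T, d:T. ✓
d: successors {e}; □(¬p ∨ □p) there: e:T. ✓
e: successors {f}; □(¬p ∨ □p) there: f:T. ✓
f: successors {g}; □(¬p ∨ □p) there: g:T. ✓
g: successors {g}; □(¬p ∨ □p) there: g:T. ✓
Satisfying worlds: {b, c, d, e, f, g}.
So □□(¬p ∨ □p) fails at the other 1 world.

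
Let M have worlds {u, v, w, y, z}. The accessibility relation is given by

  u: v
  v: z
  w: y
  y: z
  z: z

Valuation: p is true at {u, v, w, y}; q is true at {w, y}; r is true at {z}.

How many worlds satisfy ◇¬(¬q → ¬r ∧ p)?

u: successors {v}; ¬(¬q → ¬r ∧ p) there: v:F. ✗
v: successors {z}; ¬(¬q → ¬r ∧ p) there: z:T. ✓
w: successors {y}; ¬(¬q → ¬r ∧ p) there: y:F. ✗
y: successors {z}; ¬(¬q → ¬r ∧ p) there: z:T. ✓
z: successors {z}; ¬(¬q → ¬r ∧ p) there: z:T. ✓
Satisfying worlds: {v, y, z}.

3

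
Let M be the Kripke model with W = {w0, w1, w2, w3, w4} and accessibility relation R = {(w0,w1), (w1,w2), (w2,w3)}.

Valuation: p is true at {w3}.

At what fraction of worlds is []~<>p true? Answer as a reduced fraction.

4/5

w0: successors {w1}; ~<>p there: w1:T. ✓
w1: successors {w2}; ~<>p there: w2:F. ✗
w2: successors {w3}; ~<>p there: w3:T. ✓
w3: no successors, so []~<>p holds vacuously. ✓
w4: no successors, so []~<>p holds vacuously. ✓
That's 4 of 5 worlds, so 4/5.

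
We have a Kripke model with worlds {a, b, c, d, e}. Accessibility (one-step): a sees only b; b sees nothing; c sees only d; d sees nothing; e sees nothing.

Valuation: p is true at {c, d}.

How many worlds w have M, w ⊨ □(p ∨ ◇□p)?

4

a: successors {b}; p ∨ ◇□p there: b:F. ✗
b: no successors, so □(p ∨ ◇□p) holds vacuously. ✓
c: successors {d}; p ∨ ◇□p there: d:T. ✓
d: no successors, so □(p ∨ ◇□p) holds vacuously. ✓
e: no successors, so □(p ∨ ◇□p) holds vacuously. ✓
Satisfying worlds: {b, c, d, e}.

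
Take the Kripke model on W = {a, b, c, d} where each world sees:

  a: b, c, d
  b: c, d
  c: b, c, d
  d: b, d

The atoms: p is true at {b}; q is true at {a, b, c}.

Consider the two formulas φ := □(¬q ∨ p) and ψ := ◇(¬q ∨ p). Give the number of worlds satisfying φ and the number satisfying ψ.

1 and 4

For □(¬q ∨ p):
a: successors {b, c, d}; ¬q ∨ p there: b:T, c:F, d:T. ✗
b: successors {c, d}; ¬q ∨ p there: c:F, d:T. ✗
c: successors {b, c, d}; ¬q ∨ p there: b:T, c:F, d:T. ✗
d: successors {b, d}; ¬q ∨ p there: b:T, d:T. ✓
— 1 world.
For ◇(¬q ∨ p):
a: successors {b, c, d}; ¬q ∨ p there: b:T, c:F, d:T. ✓
b: successors {c, d}; ¬q ∨ p there: c:F, d:T. ✓
c: successors {b, c, d}; ¬q ∨ p there: b:T, c:F, d:T. ✓
d: successors {b, d}; ¬q ∨ p there: b:T, d:T. ✓
— 4 worlds.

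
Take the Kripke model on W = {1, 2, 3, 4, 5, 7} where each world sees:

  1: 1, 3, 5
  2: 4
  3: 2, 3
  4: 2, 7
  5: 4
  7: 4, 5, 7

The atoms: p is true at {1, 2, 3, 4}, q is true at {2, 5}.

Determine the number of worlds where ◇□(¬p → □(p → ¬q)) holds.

1: successors {1, 3, 5}; □(¬p → □(p → ¬q)) there: 1:T, 3:T, 5:T. ✓
2: successors {4}; □(¬p → □(p → ¬q)) there: 4:T. ✓
3: successors {2, 3}; □(¬p → □(p → ¬q)) there: 2:T, 3:T. ✓
4: successors {2, 7}; □(¬p → □(p → ¬q)) there: 2:T, 7:T. ✓
5: successors {4}; □(¬p → □(p → ¬q)) there: 4:T. ✓
7: successors {4, 5, 7}; □(¬p → □(p → ¬q)) there: 4:T, 5:T, 7:T. ✓
Satisfying worlds: {1, 2, 3, 4, 5, 7}.

6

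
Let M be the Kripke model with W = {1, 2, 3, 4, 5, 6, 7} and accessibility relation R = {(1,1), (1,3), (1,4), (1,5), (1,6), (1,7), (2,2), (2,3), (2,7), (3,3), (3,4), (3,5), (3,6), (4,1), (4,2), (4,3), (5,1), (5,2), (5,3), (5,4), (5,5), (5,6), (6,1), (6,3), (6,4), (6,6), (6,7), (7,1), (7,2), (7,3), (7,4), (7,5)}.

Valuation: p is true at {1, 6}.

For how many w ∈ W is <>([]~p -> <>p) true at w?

1: successors {1, 3, 4, 5, 6, 7}; []~p -> <>p there: 1:T, 3:T, 4:T, 5:T, 6:T, 7:T. ✓
2: successors {2, 3, 7}; []~p -> <>p there: 2:F, 3:T, 7:T. ✓
3: successors {3, 4, 5, 6}; []~p -> <>p there: 3:T, 4:T, 5:T, 6:T. ✓
4: successors {1, 2, 3}; []~p -> <>p there: 1:T, 2:F, 3:T. ✓
5: successors {1, 2, 3, 4, 5, 6}; []~p -> <>p there: 1:T, 2:F, 3:T, 4:T, 5:T, 6:T. ✓
6: successors {1, 3, 4, 6, 7}; []~p -> <>p there: 1:T, 3:T, 4:T, 6:T, 7:T. ✓
7: successors {1, 2, 3, 4, 5}; []~p -> <>p there: 1:T, 2:F, 3:T, 4:T, 5:T. ✓
Satisfying worlds: {1, 2, 3, 4, 5, 6, 7}.

7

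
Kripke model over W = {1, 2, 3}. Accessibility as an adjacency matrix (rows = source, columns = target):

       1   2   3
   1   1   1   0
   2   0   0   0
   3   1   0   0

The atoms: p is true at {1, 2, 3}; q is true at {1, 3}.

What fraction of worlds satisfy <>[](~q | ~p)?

1/3

1: successors {1, 2}; [](~q | ~p) there: 1:F, 2:T. ✓
2: no successors, so <>[](~q | ~p) fails. ✗
3: successors {1}; [](~q | ~p) there: 1:F. ✗
That's 1 of 3 worlds, so 1/3.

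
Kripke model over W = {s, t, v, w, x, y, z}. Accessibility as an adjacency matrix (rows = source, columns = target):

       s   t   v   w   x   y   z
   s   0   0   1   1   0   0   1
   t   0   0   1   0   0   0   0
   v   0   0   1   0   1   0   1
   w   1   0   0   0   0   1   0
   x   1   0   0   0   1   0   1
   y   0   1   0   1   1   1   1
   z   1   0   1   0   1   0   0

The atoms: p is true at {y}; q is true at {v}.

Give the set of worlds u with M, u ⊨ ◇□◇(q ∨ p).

s: successors {v, w, z}; □◇(q ∨ p) there: v:F, w:T, z:F. ✓
t: successors {v}; □◇(q ∨ p) there: v:F. ✗
v: successors {v, x, z}; □◇(q ∨ p) there: v:F, x:F, z:F. ✗
w: successors {s, y}; □◇(q ∨ p) there: s:T, y:F. ✓
x: successors {s, x, z}; □◇(q ∨ p) there: s:T, x:F, z:F. ✓
y: successors {t, w, x, y, z}; □◇(q ∨ p) there: t:T, w:T, x:F, y:F, z:F. ✓
z: successors {s, v, x}; □◇(q ∨ p) there: s:T, v:F, x:F. ✓

{s, w, x, y, z}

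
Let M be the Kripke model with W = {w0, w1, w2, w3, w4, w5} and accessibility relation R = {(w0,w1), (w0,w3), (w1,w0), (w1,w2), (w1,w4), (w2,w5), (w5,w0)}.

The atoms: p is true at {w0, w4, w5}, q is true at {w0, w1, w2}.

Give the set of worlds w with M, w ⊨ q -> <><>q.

{w0, w1, w2, w3, w4, w5}

w0: q is T, <><>q is T. ✓
w1: q is T, <><>q is T. ✓
w2: q is T, <><>q is T. ✓
w3: q is F, <><>q is F. ✓
w4: q is F, <><>q is F. ✓
w5: q is F, <><>q is T. ✓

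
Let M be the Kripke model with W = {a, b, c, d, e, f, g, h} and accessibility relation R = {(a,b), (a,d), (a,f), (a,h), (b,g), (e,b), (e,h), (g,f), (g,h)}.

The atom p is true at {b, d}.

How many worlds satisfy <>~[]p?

a: successors {b, d, f, h}; ~[]p there: b:T, d:F, f:F, h:F. ✓
b: successors {g}; ~[]p there: g:T. ✓
c: no successors, so <>~[]p fails. ✗
d: no successors, so <>~[]p fails. ✗
e: successors {b, h}; ~[]p there: b:T, h:F. ✓
f: no successors, so <>~[]p fails. ✗
g: successors {f, h}; ~[]p there: f:F, h:F. ✗
h: no successors, so <>~[]p fails. ✗
Satisfying worlds: {a, b, e}.

3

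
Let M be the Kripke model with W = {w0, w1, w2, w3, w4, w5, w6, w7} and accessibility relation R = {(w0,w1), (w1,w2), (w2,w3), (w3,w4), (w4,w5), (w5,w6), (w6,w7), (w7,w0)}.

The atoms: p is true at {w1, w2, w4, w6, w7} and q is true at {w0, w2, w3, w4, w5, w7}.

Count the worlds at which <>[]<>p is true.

5

w0: successors {w1}; []<>p there: w1:F. ✗
w1: successors {w2}; []<>p there: w2:T. ✓
w2: successors {w3}; []<>p there: w3:F. ✗
w3: successors {w4}; []<>p there: w4:T. ✓
w4: successors {w5}; []<>p there: w5:T. ✓
w5: successors {w6}; []<>p there: w6:F. ✗
w6: successors {w7}; []<>p there: w7:T. ✓
w7: successors {w0}; []<>p there: w0:T. ✓
Satisfying worlds: {w1, w3, w4, w6, w7}.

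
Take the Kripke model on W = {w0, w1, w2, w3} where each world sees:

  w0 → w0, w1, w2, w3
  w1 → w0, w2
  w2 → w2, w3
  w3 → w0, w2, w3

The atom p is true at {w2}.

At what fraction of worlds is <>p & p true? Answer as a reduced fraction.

w0: <>p is T, p is F. ✗
w1: <>p is T, p is F. ✗
w2: <>p is T, p is T. ✓
w3: <>p is T, p is F. ✗
That's 1 of 4 worlds, so 1/4.

1/4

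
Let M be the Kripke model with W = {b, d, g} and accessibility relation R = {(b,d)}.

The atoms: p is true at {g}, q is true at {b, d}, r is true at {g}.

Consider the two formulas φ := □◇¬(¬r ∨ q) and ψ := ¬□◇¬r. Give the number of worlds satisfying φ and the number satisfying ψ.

For □◇¬(¬r ∨ q):
b: successors {d}; ◇¬(¬r ∨ q) there: d:F. ✗
d: no successors, so □◇¬(¬r ∨ q) holds vacuously. ✓
g: no successors, so □◇¬(¬r ∨ q) holds vacuously. ✓
— 2 worlds.
For ¬□◇¬r:
b: □◇¬r is F. ✓
d: □◇¬r is T. ✗
g: □◇¬r is T. ✗
— 1 world.

2 and 1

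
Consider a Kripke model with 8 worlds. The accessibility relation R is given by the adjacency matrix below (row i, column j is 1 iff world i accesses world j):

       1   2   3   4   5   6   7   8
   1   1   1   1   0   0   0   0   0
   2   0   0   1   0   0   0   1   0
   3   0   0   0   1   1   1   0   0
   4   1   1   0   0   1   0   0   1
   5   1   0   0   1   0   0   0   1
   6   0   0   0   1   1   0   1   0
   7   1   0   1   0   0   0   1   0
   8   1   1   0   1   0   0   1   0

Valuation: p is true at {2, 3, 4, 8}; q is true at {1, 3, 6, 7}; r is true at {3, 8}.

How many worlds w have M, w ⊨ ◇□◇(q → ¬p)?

8

1: successors {1, 2, 3}; □◇(q → ¬p) there: 1:T, 2:T, 3:T. ✓
2: successors {3, 7}; □◇(q → ¬p) there: 3:T, 7:T. ✓
3: successors {4, 5, 6}; □◇(q → ¬p) there: 4:T, 5:T, 6:T. ✓
4: successors {1, 2, 5, 8}; □◇(q → ¬p) there: 1:T, 2:T, 5:T, 8:T. ✓
5: successors {1, 4, 8}; □◇(q → ¬p) there: 1:T, 4:T, 8:T. ✓
6: successors {4, 5, 7}; □◇(q → ¬p) there: 4:T, 5:T, 7:T. ✓
7: successors {1, 3, 7}; □◇(q → ¬p) there: 1:T, 3:T, 7:T. ✓
8: successors {1, 2, 4, 7}; □◇(q → ¬p) there: 1:T, 2:T, 4:T, 7:T. ✓
Satisfying worlds: {1, 2, 3, 4, 5, 6, 7, 8}.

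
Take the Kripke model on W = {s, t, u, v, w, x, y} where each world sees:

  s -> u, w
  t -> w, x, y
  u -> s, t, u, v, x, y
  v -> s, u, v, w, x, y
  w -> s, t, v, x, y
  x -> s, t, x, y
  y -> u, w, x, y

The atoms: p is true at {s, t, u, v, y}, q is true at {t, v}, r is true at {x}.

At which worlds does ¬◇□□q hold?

{s, t, u, v, w, x, y}

s: ◇□□q is F. ✓
t: ◇□□q is F. ✓
u: ◇□□q is F. ✓
v: ◇□□q is F. ✓
w: ◇□□q is F. ✓
x: ◇□□q is F. ✓
y: ◇□□q is F. ✓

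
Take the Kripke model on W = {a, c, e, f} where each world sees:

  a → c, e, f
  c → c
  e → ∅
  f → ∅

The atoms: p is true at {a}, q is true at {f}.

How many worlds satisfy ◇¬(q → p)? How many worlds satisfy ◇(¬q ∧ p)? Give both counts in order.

1 and 0

For ◇¬(q → p):
a: successors {c, e, f}; ¬(q → p) there: c:F, e:F, f:T. ✓
c: successors {c}; ¬(q → p) there: c:F. ✗
e: no successors, so ◇¬(q → p) fails. ✗
f: no successors, so ◇¬(q → p) fails. ✗
— 1 world.
For ◇(¬q ∧ p):
a: successors {c, e, f}; ¬q ∧ p there: c:F, e:F, f:F. ✗
c: successors {c}; ¬q ∧ p there: c:F. ✗
e: no successors, so ◇(¬q ∧ p) fails. ✗
f: no successors, so ◇(¬q ∧ p) fails. ✗
— 0 worlds.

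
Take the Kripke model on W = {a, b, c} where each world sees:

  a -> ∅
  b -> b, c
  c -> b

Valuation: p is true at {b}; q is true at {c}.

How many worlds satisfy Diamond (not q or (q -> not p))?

2

a: no successors, so Diamond (not q or (q -> not p)) fails. ✗
b: successors {b, c}; not q or (q -> not p) there: b:T, c:T. ✓
c: successors {b}; not q or (q -> not p) there: b:T. ✓
Satisfying worlds: {b, c}.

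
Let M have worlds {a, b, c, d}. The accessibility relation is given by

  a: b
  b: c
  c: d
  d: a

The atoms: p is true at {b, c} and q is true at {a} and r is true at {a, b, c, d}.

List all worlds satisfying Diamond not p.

{c, d}

a: successors {b}; not p there: b:F. ✗
b: successors {c}; not p there: c:F. ✗
c: successors {d}; not p there: d:T. ✓
d: successors {a}; not p there: a:T. ✓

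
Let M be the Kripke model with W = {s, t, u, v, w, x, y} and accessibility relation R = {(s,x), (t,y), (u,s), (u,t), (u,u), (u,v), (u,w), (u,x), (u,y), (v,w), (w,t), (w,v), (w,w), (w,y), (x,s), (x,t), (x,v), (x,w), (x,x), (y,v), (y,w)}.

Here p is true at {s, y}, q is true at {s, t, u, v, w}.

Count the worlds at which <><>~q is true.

s: successors {x}; <>~q there: x:T. ✓
t: successors {y}; <>~q there: y:F. ✗
u: successors {s, t, u, v, w, x, y}; <>~q there: s:T, t:T, u:T, v:F, w:T, x:T, y:F. ✓
v: successors {w}; <>~q there: w:T. ✓
w: successors {t, v, w, y}; <>~q there: t:T, v:F, w:T, y:F. ✓
x: successors {s, t, v, w, x}; <>~q there: s:T, t:T, v:F, w:T, x:T. ✓
y: successors {v, w}; <>~q there: v:F, w:T. ✓
Satisfying worlds: {s, u, v, w, x, y}.

6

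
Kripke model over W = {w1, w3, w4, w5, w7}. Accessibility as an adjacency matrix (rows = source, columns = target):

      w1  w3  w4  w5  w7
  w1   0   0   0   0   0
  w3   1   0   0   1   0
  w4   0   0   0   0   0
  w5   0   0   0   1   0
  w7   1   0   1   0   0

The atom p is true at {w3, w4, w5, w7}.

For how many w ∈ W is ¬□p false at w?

3

w1: □p is T. ✗
w3: □p is F. ✓
w4: □p is T. ✗
w5: □p is T. ✗
w7: □p is F. ✓
Satisfying worlds: {w3, w7}.
So ¬□p fails at the other 3 worlds.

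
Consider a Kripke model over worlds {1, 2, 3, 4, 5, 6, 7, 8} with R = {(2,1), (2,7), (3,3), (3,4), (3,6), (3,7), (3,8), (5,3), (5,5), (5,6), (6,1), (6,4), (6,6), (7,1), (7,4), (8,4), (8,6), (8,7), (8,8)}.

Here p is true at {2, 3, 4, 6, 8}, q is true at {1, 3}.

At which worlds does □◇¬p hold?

1: no successors, so □◇¬p holds vacuously. ✓
2: successors {1, 7}; ◇¬p there: 1:F, 7:T. ✗
3: successors {3, 4, 6, 7, 8}; ◇¬p there: 3:T, 4:F, 6:T, 7:T, 8:T. ✗
4: no successors, so □◇¬p holds vacuously. ✓
5: successors {3, 5, 6}; ◇¬p there: 3:T, 5:T, 6:T. ✓
6: successors {1, 4, 6}; ◇¬p there: 1:F, 4:F, 6:T. ✗
7: successors {1, 4}; ◇¬p there: 1:F, 4:F. ✗
8: successors {4, 6, 7, 8}; ◇¬p there: 4:F, 6:T, 7:T, 8:T. ✗

{1, 4, 5}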